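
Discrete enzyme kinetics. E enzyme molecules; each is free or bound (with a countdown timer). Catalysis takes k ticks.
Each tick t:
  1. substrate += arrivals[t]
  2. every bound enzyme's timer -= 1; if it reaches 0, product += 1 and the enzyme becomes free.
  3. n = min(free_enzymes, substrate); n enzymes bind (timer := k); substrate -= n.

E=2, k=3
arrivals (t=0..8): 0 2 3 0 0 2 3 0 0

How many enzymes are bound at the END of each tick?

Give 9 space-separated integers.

Answer: 0 2 2 2 2 2 2 2 2

Derivation:
t=0: arr=0 -> substrate=0 bound=0 product=0
t=1: arr=2 -> substrate=0 bound=2 product=0
t=2: arr=3 -> substrate=3 bound=2 product=0
t=3: arr=0 -> substrate=3 bound=2 product=0
t=4: arr=0 -> substrate=1 bound=2 product=2
t=5: arr=2 -> substrate=3 bound=2 product=2
t=6: arr=3 -> substrate=6 bound=2 product=2
t=7: arr=0 -> substrate=4 bound=2 product=4
t=8: arr=0 -> substrate=4 bound=2 product=4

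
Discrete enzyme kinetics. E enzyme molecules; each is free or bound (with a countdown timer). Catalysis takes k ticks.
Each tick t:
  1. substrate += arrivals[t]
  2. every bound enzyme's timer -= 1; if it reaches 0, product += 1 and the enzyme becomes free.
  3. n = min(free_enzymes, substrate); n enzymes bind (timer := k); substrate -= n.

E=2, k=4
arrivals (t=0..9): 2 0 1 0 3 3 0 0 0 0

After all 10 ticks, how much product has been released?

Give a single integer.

Answer: 4

Derivation:
t=0: arr=2 -> substrate=0 bound=2 product=0
t=1: arr=0 -> substrate=0 bound=2 product=0
t=2: arr=1 -> substrate=1 bound=2 product=0
t=3: arr=0 -> substrate=1 bound=2 product=0
t=4: arr=3 -> substrate=2 bound=2 product=2
t=5: arr=3 -> substrate=5 bound=2 product=2
t=6: arr=0 -> substrate=5 bound=2 product=2
t=7: arr=0 -> substrate=5 bound=2 product=2
t=8: arr=0 -> substrate=3 bound=2 product=4
t=9: arr=0 -> substrate=3 bound=2 product=4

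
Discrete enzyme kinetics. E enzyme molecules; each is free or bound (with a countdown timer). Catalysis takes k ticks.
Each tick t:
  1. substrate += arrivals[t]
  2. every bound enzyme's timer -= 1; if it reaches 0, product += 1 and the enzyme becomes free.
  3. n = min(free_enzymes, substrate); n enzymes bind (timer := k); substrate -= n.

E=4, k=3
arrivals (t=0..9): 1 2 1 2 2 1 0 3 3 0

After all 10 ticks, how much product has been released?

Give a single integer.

t=0: arr=1 -> substrate=0 bound=1 product=0
t=1: arr=2 -> substrate=0 bound=3 product=0
t=2: arr=1 -> substrate=0 bound=4 product=0
t=3: arr=2 -> substrate=1 bound=4 product=1
t=4: arr=2 -> substrate=1 bound=4 product=3
t=5: arr=1 -> substrate=1 bound=4 product=4
t=6: arr=0 -> substrate=0 bound=4 product=5
t=7: arr=3 -> substrate=1 bound=4 product=7
t=8: arr=3 -> substrate=3 bound=4 product=8
t=9: arr=0 -> substrate=2 bound=4 product=9

Answer: 9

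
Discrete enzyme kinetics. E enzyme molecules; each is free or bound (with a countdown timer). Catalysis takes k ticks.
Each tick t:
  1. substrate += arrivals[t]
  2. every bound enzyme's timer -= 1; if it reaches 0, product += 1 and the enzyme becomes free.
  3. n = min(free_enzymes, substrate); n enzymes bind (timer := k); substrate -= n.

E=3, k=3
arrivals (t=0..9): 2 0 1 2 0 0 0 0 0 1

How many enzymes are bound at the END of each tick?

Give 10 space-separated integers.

t=0: arr=2 -> substrate=0 bound=2 product=0
t=1: arr=0 -> substrate=0 bound=2 product=0
t=2: arr=1 -> substrate=0 bound=3 product=0
t=3: arr=2 -> substrate=0 bound=3 product=2
t=4: arr=0 -> substrate=0 bound=3 product=2
t=5: arr=0 -> substrate=0 bound=2 product=3
t=6: arr=0 -> substrate=0 bound=0 product=5
t=7: arr=0 -> substrate=0 bound=0 product=5
t=8: arr=0 -> substrate=0 bound=0 product=5
t=9: arr=1 -> substrate=0 bound=1 product=5

Answer: 2 2 3 3 3 2 0 0 0 1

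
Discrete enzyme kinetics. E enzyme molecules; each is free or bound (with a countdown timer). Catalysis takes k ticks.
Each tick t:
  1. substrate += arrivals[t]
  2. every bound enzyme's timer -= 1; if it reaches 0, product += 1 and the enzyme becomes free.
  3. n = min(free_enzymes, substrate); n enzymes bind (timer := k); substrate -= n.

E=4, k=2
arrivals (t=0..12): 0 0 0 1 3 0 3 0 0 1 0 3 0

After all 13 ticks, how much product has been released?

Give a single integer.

Answer: 8

Derivation:
t=0: arr=0 -> substrate=0 bound=0 product=0
t=1: arr=0 -> substrate=0 bound=0 product=0
t=2: arr=0 -> substrate=0 bound=0 product=0
t=3: arr=1 -> substrate=0 bound=1 product=0
t=4: arr=3 -> substrate=0 bound=4 product=0
t=5: arr=0 -> substrate=0 bound=3 product=1
t=6: arr=3 -> substrate=0 bound=3 product=4
t=7: arr=0 -> substrate=0 bound=3 product=4
t=8: arr=0 -> substrate=0 bound=0 product=7
t=9: arr=1 -> substrate=0 bound=1 product=7
t=10: arr=0 -> substrate=0 bound=1 product=7
t=11: arr=3 -> substrate=0 bound=3 product=8
t=12: arr=0 -> substrate=0 bound=3 product=8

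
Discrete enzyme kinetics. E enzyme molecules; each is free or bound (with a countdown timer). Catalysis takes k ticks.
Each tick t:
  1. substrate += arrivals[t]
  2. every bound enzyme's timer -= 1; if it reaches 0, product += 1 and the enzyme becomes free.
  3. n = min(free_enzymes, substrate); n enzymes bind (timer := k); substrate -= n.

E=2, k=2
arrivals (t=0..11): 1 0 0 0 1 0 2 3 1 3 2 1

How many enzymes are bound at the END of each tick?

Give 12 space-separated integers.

t=0: arr=1 -> substrate=0 bound=1 product=0
t=1: arr=0 -> substrate=0 bound=1 product=0
t=2: arr=0 -> substrate=0 bound=0 product=1
t=3: arr=0 -> substrate=0 bound=0 product=1
t=4: arr=1 -> substrate=0 bound=1 product=1
t=5: arr=0 -> substrate=0 bound=1 product=1
t=6: arr=2 -> substrate=0 bound=2 product=2
t=7: arr=3 -> substrate=3 bound=2 product=2
t=8: arr=1 -> substrate=2 bound=2 product=4
t=9: arr=3 -> substrate=5 bound=2 product=4
t=10: arr=2 -> substrate=5 bound=2 product=6
t=11: arr=1 -> substrate=6 bound=2 product=6

Answer: 1 1 0 0 1 1 2 2 2 2 2 2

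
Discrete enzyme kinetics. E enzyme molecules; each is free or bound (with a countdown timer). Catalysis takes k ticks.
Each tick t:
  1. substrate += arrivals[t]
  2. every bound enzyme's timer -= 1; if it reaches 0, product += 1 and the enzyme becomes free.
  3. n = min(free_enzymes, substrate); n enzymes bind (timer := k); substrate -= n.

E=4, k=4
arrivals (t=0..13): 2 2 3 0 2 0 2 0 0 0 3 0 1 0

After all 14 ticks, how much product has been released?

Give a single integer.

Answer: 11

Derivation:
t=0: arr=2 -> substrate=0 bound=2 product=0
t=1: arr=2 -> substrate=0 bound=4 product=0
t=2: arr=3 -> substrate=3 bound=4 product=0
t=3: arr=0 -> substrate=3 bound=4 product=0
t=4: arr=2 -> substrate=3 bound=4 product=2
t=5: arr=0 -> substrate=1 bound=4 product=4
t=6: arr=2 -> substrate=3 bound=4 product=4
t=7: arr=0 -> substrate=3 bound=4 product=4
t=8: arr=0 -> substrate=1 bound=4 product=6
t=9: arr=0 -> substrate=0 bound=3 product=8
t=10: arr=3 -> substrate=2 bound=4 product=8
t=11: arr=0 -> substrate=2 bound=4 product=8
t=12: arr=1 -> substrate=1 bound=4 product=10
t=13: arr=0 -> substrate=0 bound=4 product=11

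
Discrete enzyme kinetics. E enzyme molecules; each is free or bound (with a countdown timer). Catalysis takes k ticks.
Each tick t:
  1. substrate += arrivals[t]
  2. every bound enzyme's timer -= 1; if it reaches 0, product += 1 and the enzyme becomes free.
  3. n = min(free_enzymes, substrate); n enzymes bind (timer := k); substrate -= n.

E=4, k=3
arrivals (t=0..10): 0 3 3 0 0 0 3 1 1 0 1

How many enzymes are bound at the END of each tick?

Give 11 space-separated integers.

t=0: arr=0 -> substrate=0 bound=0 product=0
t=1: arr=3 -> substrate=0 bound=3 product=0
t=2: arr=3 -> substrate=2 bound=4 product=0
t=3: arr=0 -> substrate=2 bound=4 product=0
t=4: arr=0 -> substrate=0 bound=3 product=3
t=5: arr=0 -> substrate=0 bound=2 product=4
t=6: arr=3 -> substrate=1 bound=4 product=4
t=7: arr=1 -> substrate=0 bound=4 product=6
t=8: arr=1 -> substrate=1 bound=4 product=6
t=9: arr=0 -> substrate=0 bound=3 product=8
t=10: arr=1 -> substrate=0 bound=2 product=10

Answer: 0 3 4 4 3 2 4 4 4 3 2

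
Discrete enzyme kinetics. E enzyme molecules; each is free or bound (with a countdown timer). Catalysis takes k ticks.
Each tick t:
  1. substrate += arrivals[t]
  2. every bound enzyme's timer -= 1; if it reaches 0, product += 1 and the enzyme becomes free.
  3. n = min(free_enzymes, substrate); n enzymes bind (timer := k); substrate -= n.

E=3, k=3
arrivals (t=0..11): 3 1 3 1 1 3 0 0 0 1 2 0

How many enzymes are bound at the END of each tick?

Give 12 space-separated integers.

Answer: 3 3 3 3 3 3 3 3 3 3 3 3

Derivation:
t=0: arr=3 -> substrate=0 bound=3 product=0
t=1: arr=1 -> substrate=1 bound=3 product=0
t=2: arr=3 -> substrate=4 bound=3 product=0
t=3: arr=1 -> substrate=2 bound=3 product=3
t=4: arr=1 -> substrate=3 bound=3 product=3
t=5: arr=3 -> substrate=6 bound=3 product=3
t=6: arr=0 -> substrate=3 bound=3 product=6
t=7: arr=0 -> substrate=3 bound=3 product=6
t=8: arr=0 -> substrate=3 bound=3 product=6
t=9: arr=1 -> substrate=1 bound=3 product=9
t=10: arr=2 -> substrate=3 bound=3 product=9
t=11: arr=0 -> substrate=3 bound=3 product=9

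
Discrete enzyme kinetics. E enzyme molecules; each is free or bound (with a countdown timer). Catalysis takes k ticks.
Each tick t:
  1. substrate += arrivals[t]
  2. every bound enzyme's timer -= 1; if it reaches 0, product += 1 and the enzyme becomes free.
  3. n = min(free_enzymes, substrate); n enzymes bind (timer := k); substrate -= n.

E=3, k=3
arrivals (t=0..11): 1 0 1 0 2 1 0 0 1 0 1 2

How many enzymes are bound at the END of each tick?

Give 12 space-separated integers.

Answer: 1 1 2 1 3 3 3 1 1 1 2 3

Derivation:
t=0: arr=1 -> substrate=0 bound=1 product=0
t=1: arr=0 -> substrate=0 bound=1 product=0
t=2: arr=1 -> substrate=0 bound=2 product=0
t=3: arr=0 -> substrate=0 bound=1 product=1
t=4: arr=2 -> substrate=0 bound=3 product=1
t=5: arr=1 -> substrate=0 bound=3 product=2
t=6: arr=0 -> substrate=0 bound=3 product=2
t=7: arr=0 -> substrate=0 bound=1 product=4
t=8: arr=1 -> substrate=0 bound=1 product=5
t=9: arr=0 -> substrate=0 bound=1 product=5
t=10: arr=1 -> substrate=0 bound=2 product=5
t=11: arr=2 -> substrate=0 bound=3 product=6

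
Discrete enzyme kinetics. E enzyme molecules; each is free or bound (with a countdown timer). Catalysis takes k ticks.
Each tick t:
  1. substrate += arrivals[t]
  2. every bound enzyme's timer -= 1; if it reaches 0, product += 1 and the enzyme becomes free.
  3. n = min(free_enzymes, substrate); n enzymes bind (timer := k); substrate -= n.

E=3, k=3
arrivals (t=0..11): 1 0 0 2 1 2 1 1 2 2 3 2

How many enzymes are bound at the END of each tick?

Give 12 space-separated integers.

Answer: 1 1 1 2 3 3 3 3 3 3 3 3

Derivation:
t=0: arr=1 -> substrate=0 bound=1 product=0
t=1: arr=0 -> substrate=0 bound=1 product=0
t=2: arr=0 -> substrate=0 bound=1 product=0
t=3: arr=2 -> substrate=0 bound=2 product=1
t=4: arr=1 -> substrate=0 bound=3 product=1
t=5: arr=2 -> substrate=2 bound=3 product=1
t=6: arr=1 -> substrate=1 bound=3 product=3
t=7: arr=1 -> substrate=1 bound=3 product=4
t=8: arr=2 -> substrate=3 bound=3 product=4
t=9: arr=2 -> substrate=3 bound=3 product=6
t=10: arr=3 -> substrate=5 bound=3 product=7
t=11: arr=2 -> substrate=7 bound=3 product=7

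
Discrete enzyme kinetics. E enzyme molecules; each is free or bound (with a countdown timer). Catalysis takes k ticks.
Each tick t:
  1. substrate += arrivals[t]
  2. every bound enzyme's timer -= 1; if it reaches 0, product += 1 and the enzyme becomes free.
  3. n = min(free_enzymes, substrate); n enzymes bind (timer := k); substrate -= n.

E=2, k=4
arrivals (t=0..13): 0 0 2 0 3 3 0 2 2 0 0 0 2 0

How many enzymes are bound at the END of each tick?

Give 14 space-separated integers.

Answer: 0 0 2 2 2 2 2 2 2 2 2 2 2 2

Derivation:
t=0: arr=0 -> substrate=0 bound=0 product=0
t=1: arr=0 -> substrate=0 bound=0 product=0
t=2: arr=2 -> substrate=0 bound=2 product=0
t=3: arr=0 -> substrate=0 bound=2 product=0
t=4: arr=3 -> substrate=3 bound=2 product=0
t=5: arr=3 -> substrate=6 bound=2 product=0
t=6: arr=0 -> substrate=4 bound=2 product=2
t=7: arr=2 -> substrate=6 bound=2 product=2
t=8: arr=2 -> substrate=8 bound=2 product=2
t=9: arr=0 -> substrate=8 bound=2 product=2
t=10: arr=0 -> substrate=6 bound=2 product=4
t=11: arr=0 -> substrate=6 bound=2 product=4
t=12: arr=2 -> substrate=8 bound=2 product=4
t=13: arr=0 -> substrate=8 bound=2 product=4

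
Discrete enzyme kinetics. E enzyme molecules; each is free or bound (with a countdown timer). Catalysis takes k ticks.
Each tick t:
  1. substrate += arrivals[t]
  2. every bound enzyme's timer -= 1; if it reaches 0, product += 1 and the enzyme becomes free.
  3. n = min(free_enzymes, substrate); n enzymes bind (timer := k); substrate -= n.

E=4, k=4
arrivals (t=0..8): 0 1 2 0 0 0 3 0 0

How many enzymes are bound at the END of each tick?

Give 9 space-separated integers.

t=0: arr=0 -> substrate=0 bound=0 product=0
t=1: arr=1 -> substrate=0 bound=1 product=0
t=2: arr=2 -> substrate=0 bound=3 product=0
t=3: arr=0 -> substrate=0 bound=3 product=0
t=4: arr=0 -> substrate=0 bound=3 product=0
t=5: arr=0 -> substrate=0 bound=2 product=1
t=6: arr=3 -> substrate=0 bound=3 product=3
t=7: arr=0 -> substrate=0 bound=3 product=3
t=8: arr=0 -> substrate=0 bound=3 product=3

Answer: 0 1 3 3 3 2 3 3 3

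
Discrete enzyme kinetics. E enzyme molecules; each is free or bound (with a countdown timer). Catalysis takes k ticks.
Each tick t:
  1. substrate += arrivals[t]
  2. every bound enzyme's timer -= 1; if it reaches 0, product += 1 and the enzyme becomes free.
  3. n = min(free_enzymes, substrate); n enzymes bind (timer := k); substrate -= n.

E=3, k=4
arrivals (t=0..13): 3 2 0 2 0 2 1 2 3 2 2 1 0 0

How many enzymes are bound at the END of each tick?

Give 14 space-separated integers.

Answer: 3 3 3 3 3 3 3 3 3 3 3 3 3 3

Derivation:
t=0: arr=3 -> substrate=0 bound=3 product=0
t=1: arr=2 -> substrate=2 bound=3 product=0
t=2: arr=0 -> substrate=2 bound=3 product=0
t=3: arr=2 -> substrate=4 bound=3 product=0
t=4: arr=0 -> substrate=1 bound=3 product=3
t=5: arr=2 -> substrate=3 bound=3 product=3
t=6: arr=1 -> substrate=4 bound=3 product=3
t=7: arr=2 -> substrate=6 bound=3 product=3
t=8: arr=3 -> substrate=6 bound=3 product=6
t=9: arr=2 -> substrate=8 bound=3 product=6
t=10: arr=2 -> substrate=10 bound=3 product=6
t=11: arr=1 -> substrate=11 bound=3 product=6
t=12: arr=0 -> substrate=8 bound=3 product=9
t=13: arr=0 -> substrate=8 bound=3 product=9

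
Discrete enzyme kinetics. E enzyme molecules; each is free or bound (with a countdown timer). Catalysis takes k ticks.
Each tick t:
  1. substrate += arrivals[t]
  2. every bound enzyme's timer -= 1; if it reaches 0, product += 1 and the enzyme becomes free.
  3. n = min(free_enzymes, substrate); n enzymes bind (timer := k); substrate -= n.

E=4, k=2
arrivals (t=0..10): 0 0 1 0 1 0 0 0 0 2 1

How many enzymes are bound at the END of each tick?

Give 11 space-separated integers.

t=0: arr=0 -> substrate=0 bound=0 product=0
t=1: arr=0 -> substrate=0 bound=0 product=0
t=2: arr=1 -> substrate=0 bound=1 product=0
t=3: arr=0 -> substrate=0 bound=1 product=0
t=4: arr=1 -> substrate=0 bound=1 product=1
t=5: arr=0 -> substrate=0 bound=1 product=1
t=6: arr=0 -> substrate=0 bound=0 product=2
t=7: arr=0 -> substrate=0 bound=0 product=2
t=8: arr=0 -> substrate=0 bound=0 product=2
t=9: arr=2 -> substrate=0 bound=2 product=2
t=10: arr=1 -> substrate=0 bound=3 product=2

Answer: 0 0 1 1 1 1 0 0 0 2 3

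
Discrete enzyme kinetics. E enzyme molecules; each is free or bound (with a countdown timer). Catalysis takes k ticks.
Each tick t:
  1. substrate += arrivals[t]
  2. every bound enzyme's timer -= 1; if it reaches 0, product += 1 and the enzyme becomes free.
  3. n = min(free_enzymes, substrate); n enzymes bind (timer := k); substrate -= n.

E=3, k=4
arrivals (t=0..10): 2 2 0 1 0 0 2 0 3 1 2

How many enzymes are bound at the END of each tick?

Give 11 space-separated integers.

t=0: arr=2 -> substrate=0 bound=2 product=0
t=1: arr=2 -> substrate=1 bound=3 product=0
t=2: arr=0 -> substrate=1 bound=3 product=0
t=3: arr=1 -> substrate=2 bound=3 product=0
t=4: arr=0 -> substrate=0 bound=3 product=2
t=5: arr=0 -> substrate=0 bound=2 product=3
t=6: arr=2 -> substrate=1 bound=3 product=3
t=7: arr=0 -> substrate=1 bound=3 product=3
t=8: arr=3 -> substrate=2 bound=3 product=5
t=9: arr=1 -> substrate=3 bound=3 product=5
t=10: arr=2 -> substrate=4 bound=3 product=6

Answer: 2 3 3 3 3 2 3 3 3 3 3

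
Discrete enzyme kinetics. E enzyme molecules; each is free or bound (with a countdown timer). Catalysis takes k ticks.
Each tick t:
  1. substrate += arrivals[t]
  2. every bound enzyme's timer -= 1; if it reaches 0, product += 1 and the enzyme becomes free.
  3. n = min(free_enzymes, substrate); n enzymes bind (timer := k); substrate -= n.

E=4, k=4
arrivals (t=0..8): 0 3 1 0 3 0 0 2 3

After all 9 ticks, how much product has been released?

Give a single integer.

Answer: 4

Derivation:
t=0: arr=0 -> substrate=0 bound=0 product=0
t=1: arr=3 -> substrate=0 bound=3 product=0
t=2: arr=1 -> substrate=0 bound=4 product=0
t=3: arr=0 -> substrate=0 bound=4 product=0
t=4: arr=3 -> substrate=3 bound=4 product=0
t=5: arr=0 -> substrate=0 bound=4 product=3
t=6: arr=0 -> substrate=0 bound=3 product=4
t=7: arr=2 -> substrate=1 bound=4 product=4
t=8: arr=3 -> substrate=4 bound=4 product=4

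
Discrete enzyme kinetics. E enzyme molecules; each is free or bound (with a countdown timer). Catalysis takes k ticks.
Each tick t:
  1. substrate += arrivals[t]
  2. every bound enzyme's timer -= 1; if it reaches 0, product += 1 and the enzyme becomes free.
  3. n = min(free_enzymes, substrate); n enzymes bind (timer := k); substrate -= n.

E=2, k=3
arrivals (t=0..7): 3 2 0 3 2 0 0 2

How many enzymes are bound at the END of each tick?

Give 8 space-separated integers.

Answer: 2 2 2 2 2 2 2 2

Derivation:
t=0: arr=3 -> substrate=1 bound=2 product=0
t=1: arr=2 -> substrate=3 bound=2 product=0
t=2: arr=0 -> substrate=3 bound=2 product=0
t=3: arr=3 -> substrate=4 bound=2 product=2
t=4: arr=2 -> substrate=6 bound=2 product=2
t=5: arr=0 -> substrate=6 bound=2 product=2
t=6: arr=0 -> substrate=4 bound=2 product=4
t=7: arr=2 -> substrate=6 bound=2 product=4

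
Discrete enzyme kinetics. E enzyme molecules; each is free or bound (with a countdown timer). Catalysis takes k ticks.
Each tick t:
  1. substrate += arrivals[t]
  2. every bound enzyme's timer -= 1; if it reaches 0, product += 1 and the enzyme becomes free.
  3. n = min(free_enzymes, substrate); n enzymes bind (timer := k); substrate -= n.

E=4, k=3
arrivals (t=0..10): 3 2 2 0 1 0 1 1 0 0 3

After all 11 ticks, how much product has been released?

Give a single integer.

Answer: 10

Derivation:
t=0: arr=3 -> substrate=0 bound=3 product=0
t=1: arr=2 -> substrate=1 bound=4 product=0
t=2: arr=2 -> substrate=3 bound=4 product=0
t=3: arr=0 -> substrate=0 bound=4 product=3
t=4: arr=1 -> substrate=0 bound=4 product=4
t=5: arr=0 -> substrate=0 bound=4 product=4
t=6: arr=1 -> substrate=0 bound=2 product=7
t=7: arr=1 -> substrate=0 bound=2 product=8
t=8: arr=0 -> substrate=0 bound=2 product=8
t=9: arr=0 -> substrate=0 bound=1 product=9
t=10: arr=3 -> substrate=0 bound=3 product=10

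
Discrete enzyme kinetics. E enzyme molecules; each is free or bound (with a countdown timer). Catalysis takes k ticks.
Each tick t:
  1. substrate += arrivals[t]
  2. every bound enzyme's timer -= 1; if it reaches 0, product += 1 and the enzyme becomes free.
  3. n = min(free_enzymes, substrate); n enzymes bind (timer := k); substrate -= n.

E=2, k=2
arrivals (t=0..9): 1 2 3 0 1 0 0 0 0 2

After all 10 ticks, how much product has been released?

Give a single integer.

t=0: arr=1 -> substrate=0 bound=1 product=0
t=1: arr=2 -> substrate=1 bound=2 product=0
t=2: arr=3 -> substrate=3 bound=2 product=1
t=3: arr=0 -> substrate=2 bound=2 product=2
t=4: arr=1 -> substrate=2 bound=2 product=3
t=5: arr=0 -> substrate=1 bound=2 product=4
t=6: arr=0 -> substrate=0 bound=2 product=5
t=7: arr=0 -> substrate=0 bound=1 product=6
t=8: arr=0 -> substrate=0 bound=0 product=7
t=9: arr=2 -> substrate=0 bound=2 product=7

Answer: 7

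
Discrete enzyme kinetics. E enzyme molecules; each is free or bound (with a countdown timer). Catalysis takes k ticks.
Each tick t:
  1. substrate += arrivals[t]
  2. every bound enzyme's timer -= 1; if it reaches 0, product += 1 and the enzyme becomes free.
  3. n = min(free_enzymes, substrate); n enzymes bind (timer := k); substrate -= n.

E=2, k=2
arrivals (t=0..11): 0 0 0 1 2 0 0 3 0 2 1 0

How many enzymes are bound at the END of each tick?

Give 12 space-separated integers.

Answer: 0 0 0 1 2 2 1 2 2 2 2 2

Derivation:
t=0: arr=0 -> substrate=0 bound=0 product=0
t=1: arr=0 -> substrate=0 bound=0 product=0
t=2: arr=0 -> substrate=0 bound=0 product=0
t=3: arr=1 -> substrate=0 bound=1 product=0
t=4: arr=2 -> substrate=1 bound=2 product=0
t=5: arr=0 -> substrate=0 bound=2 product=1
t=6: arr=0 -> substrate=0 bound=1 product=2
t=7: arr=3 -> substrate=1 bound=2 product=3
t=8: arr=0 -> substrate=1 bound=2 product=3
t=9: arr=2 -> substrate=1 bound=2 product=5
t=10: arr=1 -> substrate=2 bound=2 product=5
t=11: arr=0 -> substrate=0 bound=2 product=7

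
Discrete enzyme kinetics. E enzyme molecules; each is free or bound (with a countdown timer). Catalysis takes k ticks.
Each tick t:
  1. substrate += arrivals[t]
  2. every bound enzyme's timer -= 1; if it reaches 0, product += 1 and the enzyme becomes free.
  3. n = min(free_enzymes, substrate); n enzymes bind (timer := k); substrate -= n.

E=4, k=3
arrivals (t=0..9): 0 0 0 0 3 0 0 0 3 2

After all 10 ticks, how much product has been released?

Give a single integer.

Answer: 3

Derivation:
t=0: arr=0 -> substrate=0 bound=0 product=0
t=1: arr=0 -> substrate=0 bound=0 product=0
t=2: arr=0 -> substrate=0 bound=0 product=0
t=3: arr=0 -> substrate=0 bound=0 product=0
t=4: arr=3 -> substrate=0 bound=3 product=0
t=5: arr=0 -> substrate=0 bound=3 product=0
t=6: arr=0 -> substrate=0 bound=3 product=0
t=7: arr=0 -> substrate=0 bound=0 product=3
t=8: arr=3 -> substrate=0 bound=3 product=3
t=9: arr=2 -> substrate=1 bound=4 product=3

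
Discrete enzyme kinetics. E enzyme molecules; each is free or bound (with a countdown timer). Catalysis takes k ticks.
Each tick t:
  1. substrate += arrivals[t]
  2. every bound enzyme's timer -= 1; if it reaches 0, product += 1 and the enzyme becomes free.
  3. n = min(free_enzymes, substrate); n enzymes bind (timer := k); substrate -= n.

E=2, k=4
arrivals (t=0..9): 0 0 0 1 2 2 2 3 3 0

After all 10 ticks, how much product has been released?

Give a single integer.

Answer: 2

Derivation:
t=0: arr=0 -> substrate=0 bound=0 product=0
t=1: arr=0 -> substrate=0 bound=0 product=0
t=2: arr=0 -> substrate=0 bound=0 product=0
t=3: arr=1 -> substrate=0 bound=1 product=0
t=4: arr=2 -> substrate=1 bound=2 product=0
t=5: arr=2 -> substrate=3 bound=2 product=0
t=6: arr=2 -> substrate=5 bound=2 product=0
t=7: arr=3 -> substrate=7 bound=2 product=1
t=8: arr=3 -> substrate=9 bound=2 product=2
t=9: arr=0 -> substrate=9 bound=2 product=2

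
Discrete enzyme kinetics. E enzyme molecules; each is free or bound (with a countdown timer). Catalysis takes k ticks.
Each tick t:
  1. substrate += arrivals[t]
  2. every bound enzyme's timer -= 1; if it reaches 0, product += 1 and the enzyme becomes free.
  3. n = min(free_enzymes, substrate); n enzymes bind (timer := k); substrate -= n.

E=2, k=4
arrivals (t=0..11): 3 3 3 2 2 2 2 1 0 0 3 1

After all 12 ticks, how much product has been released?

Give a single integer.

Answer: 4

Derivation:
t=0: arr=3 -> substrate=1 bound=2 product=0
t=1: arr=3 -> substrate=4 bound=2 product=0
t=2: arr=3 -> substrate=7 bound=2 product=0
t=3: arr=2 -> substrate=9 bound=2 product=0
t=4: arr=2 -> substrate=9 bound=2 product=2
t=5: arr=2 -> substrate=11 bound=2 product=2
t=6: arr=2 -> substrate=13 bound=2 product=2
t=7: arr=1 -> substrate=14 bound=2 product=2
t=8: arr=0 -> substrate=12 bound=2 product=4
t=9: arr=0 -> substrate=12 bound=2 product=4
t=10: arr=3 -> substrate=15 bound=2 product=4
t=11: arr=1 -> substrate=16 bound=2 product=4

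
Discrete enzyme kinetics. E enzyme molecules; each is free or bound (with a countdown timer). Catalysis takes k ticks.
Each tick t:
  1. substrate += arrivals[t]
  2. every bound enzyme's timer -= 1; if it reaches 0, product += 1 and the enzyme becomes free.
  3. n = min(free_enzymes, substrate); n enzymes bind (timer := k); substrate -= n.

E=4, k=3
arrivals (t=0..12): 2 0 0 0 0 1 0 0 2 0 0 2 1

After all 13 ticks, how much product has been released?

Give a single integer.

Answer: 5

Derivation:
t=0: arr=2 -> substrate=0 bound=2 product=0
t=1: arr=0 -> substrate=0 bound=2 product=0
t=2: arr=0 -> substrate=0 bound=2 product=0
t=3: arr=0 -> substrate=0 bound=0 product=2
t=4: arr=0 -> substrate=0 bound=0 product=2
t=5: arr=1 -> substrate=0 bound=1 product=2
t=6: arr=0 -> substrate=0 bound=1 product=2
t=7: arr=0 -> substrate=0 bound=1 product=2
t=8: arr=2 -> substrate=0 bound=2 product=3
t=9: arr=0 -> substrate=0 bound=2 product=3
t=10: arr=0 -> substrate=0 bound=2 product=3
t=11: arr=2 -> substrate=0 bound=2 product=5
t=12: arr=1 -> substrate=0 bound=3 product=5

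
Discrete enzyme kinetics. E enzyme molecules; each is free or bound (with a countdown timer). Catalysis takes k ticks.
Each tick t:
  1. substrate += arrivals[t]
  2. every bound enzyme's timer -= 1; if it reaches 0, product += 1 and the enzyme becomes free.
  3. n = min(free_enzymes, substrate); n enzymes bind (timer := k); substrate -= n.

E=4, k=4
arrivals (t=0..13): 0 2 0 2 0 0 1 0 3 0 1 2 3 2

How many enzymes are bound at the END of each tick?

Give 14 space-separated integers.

t=0: arr=0 -> substrate=0 bound=0 product=0
t=1: arr=2 -> substrate=0 bound=2 product=0
t=2: arr=0 -> substrate=0 bound=2 product=0
t=3: arr=2 -> substrate=0 bound=4 product=0
t=4: arr=0 -> substrate=0 bound=4 product=0
t=5: arr=0 -> substrate=0 bound=2 product=2
t=6: arr=1 -> substrate=0 bound=3 product=2
t=7: arr=0 -> substrate=0 bound=1 product=4
t=8: arr=3 -> substrate=0 bound=4 product=4
t=9: arr=0 -> substrate=0 bound=4 product=4
t=10: arr=1 -> substrate=0 bound=4 product=5
t=11: arr=2 -> substrate=2 bound=4 product=5
t=12: arr=3 -> substrate=2 bound=4 product=8
t=13: arr=2 -> substrate=4 bound=4 product=8

Answer: 0 2 2 4 4 2 3 1 4 4 4 4 4 4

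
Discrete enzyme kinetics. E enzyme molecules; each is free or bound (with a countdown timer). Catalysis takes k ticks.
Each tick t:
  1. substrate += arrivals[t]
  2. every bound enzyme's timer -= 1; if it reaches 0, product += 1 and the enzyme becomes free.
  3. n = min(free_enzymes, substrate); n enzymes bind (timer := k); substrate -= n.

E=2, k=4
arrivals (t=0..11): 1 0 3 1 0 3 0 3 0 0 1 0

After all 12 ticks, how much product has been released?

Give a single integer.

Answer: 4

Derivation:
t=0: arr=1 -> substrate=0 bound=1 product=0
t=1: arr=0 -> substrate=0 bound=1 product=0
t=2: arr=3 -> substrate=2 bound=2 product=0
t=3: arr=1 -> substrate=3 bound=2 product=0
t=4: arr=0 -> substrate=2 bound=2 product=1
t=5: arr=3 -> substrate=5 bound=2 product=1
t=6: arr=0 -> substrate=4 bound=2 product=2
t=7: arr=3 -> substrate=7 bound=2 product=2
t=8: arr=0 -> substrate=6 bound=2 product=3
t=9: arr=0 -> substrate=6 bound=2 product=3
t=10: arr=1 -> substrate=6 bound=2 product=4
t=11: arr=0 -> substrate=6 bound=2 product=4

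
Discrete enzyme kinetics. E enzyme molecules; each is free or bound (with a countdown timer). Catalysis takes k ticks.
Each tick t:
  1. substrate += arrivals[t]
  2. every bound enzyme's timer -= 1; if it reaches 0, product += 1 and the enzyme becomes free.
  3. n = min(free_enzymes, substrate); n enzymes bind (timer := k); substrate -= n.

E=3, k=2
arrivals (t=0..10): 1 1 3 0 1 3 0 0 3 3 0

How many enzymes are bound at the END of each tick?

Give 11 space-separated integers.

t=0: arr=1 -> substrate=0 bound=1 product=0
t=1: arr=1 -> substrate=0 bound=2 product=0
t=2: arr=3 -> substrate=1 bound=3 product=1
t=3: arr=0 -> substrate=0 bound=3 product=2
t=4: arr=1 -> substrate=0 bound=2 product=4
t=5: arr=3 -> substrate=1 bound=3 product=5
t=6: arr=0 -> substrate=0 bound=3 product=6
t=7: arr=0 -> substrate=0 bound=1 product=8
t=8: arr=3 -> substrate=0 bound=3 product=9
t=9: arr=3 -> substrate=3 bound=3 product=9
t=10: arr=0 -> substrate=0 bound=3 product=12

Answer: 1 2 3 3 2 3 3 1 3 3 3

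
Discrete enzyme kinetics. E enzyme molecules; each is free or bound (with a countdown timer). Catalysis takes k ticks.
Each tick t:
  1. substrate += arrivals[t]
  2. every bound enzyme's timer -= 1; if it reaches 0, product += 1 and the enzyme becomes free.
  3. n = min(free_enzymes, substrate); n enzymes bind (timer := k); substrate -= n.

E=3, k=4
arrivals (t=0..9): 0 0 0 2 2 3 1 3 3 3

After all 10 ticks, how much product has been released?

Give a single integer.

t=0: arr=0 -> substrate=0 bound=0 product=0
t=1: arr=0 -> substrate=0 bound=0 product=0
t=2: arr=0 -> substrate=0 bound=0 product=0
t=3: arr=2 -> substrate=0 bound=2 product=0
t=4: arr=2 -> substrate=1 bound=3 product=0
t=5: arr=3 -> substrate=4 bound=3 product=0
t=6: arr=1 -> substrate=5 bound=3 product=0
t=7: arr=3 -> substrate=6 bound=3 product=2
t=8: arr=3 -> substrate=8 bound=3 product=3
t=9: arr=3 -> substrate=11 bound=3 product=3

Answer: 3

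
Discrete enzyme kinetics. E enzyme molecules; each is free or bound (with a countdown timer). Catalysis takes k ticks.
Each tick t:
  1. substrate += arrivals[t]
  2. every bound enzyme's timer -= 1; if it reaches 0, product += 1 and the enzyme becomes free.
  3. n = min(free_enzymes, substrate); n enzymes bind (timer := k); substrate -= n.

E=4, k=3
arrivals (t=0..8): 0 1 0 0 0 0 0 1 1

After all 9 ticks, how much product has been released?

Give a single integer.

Answer: 1

Derivation:
t=0: arr=0 -> substrate=0 bound=0 product=0
t=1: arr=1 -> substrate=0 bound=1 product=0
t=2: arr=0 -> substrate=0 bound=1 product=0
t=3: arr=0 -> substrate=0 bound=1 product=0
t=4: arr=0 -> substrate=0 bound=0 product=1
t=5: arr=0 -> substrate=0 bound=0 product=1
t=6: arr=0 -> substrate=0 bound=0 product=1
t=7: arr=1 -> substrate=0 bound=1 product=1
t=8: arr=1 -> substrate=0 bound=2 product=1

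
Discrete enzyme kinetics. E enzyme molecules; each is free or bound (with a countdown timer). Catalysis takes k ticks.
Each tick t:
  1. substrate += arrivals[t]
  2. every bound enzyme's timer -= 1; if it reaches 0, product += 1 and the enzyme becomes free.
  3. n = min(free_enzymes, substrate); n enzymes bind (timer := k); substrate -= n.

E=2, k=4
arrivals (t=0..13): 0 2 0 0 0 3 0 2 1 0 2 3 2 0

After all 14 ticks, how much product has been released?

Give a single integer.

Answer: 6

Derivation:
t=0: arr=0 -> substrate=0 bound=0 product=0
t=1: arr=2 -> substrate=0 bound=2 product=0
t=2: arr=0 -> substrate=0 bound=2 product=0
t=3: arr=0 -> substrate=0 bound=2 product=0
t=4: arr=0 -> substrate=0 bound=2 product=0
t=5: arr=3 -> substrate=1 bound=2 product=2
t=6: arr=0 -> substrate=1 bound=2 product=2
t=7: arr=2 -> substrate=3 bound=2 product=2
t=8: arr=1 -> substrate=4 bound=2 product=2
t=9: arr=0 -> substrate=2 bound=2 product=4
t=10: arr=2 -> substrate=4 bound=2 product=4
t=11: arr=3 -> substrate=7 bound=2 product=4
t=12: arr=2 -> substrate=9 bound=2 product=4
t=13: arr=0 -> substrate=7 bound=2 product=6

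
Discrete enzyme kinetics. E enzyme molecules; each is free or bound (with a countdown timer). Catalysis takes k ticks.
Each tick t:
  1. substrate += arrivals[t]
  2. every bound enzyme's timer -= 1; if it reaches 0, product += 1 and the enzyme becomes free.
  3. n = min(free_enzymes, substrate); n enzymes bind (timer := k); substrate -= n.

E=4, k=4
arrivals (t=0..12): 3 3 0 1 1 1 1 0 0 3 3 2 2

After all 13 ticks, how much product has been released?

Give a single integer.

Answer: 10

Derivation:
t=0: arr=3 -> substrate=0 bound=3 product=0
t=1: arr=3 -> substrate=2 bound=4 product=0
t=2: arr=0 -> substrate=2 bound=4 product=0
t=3: arr=1 -> substrate=3 bound=4 product=0
t=4: arr=1 -> substrate=1 bound=4 product=3
t=5: arr=1 -> substrate=1 bound=4 product=4
t=6: arr=1 -> substrate=2 bound=4 product=4
t=7: arr=0 -> substrate=2 bound=4 product=4
t=8: arr=0 -> substrate=0 bound=3 product=7
t=9: arr=3 -> substrate=1 bound=4 product=8
t=10: arr=3 -> substrate=4 bound=4 product=8
t=11: arr=2 -> substrate=6 bound=4 product=8
t=12: arr=2 -> substrate=6 bound=4 product=10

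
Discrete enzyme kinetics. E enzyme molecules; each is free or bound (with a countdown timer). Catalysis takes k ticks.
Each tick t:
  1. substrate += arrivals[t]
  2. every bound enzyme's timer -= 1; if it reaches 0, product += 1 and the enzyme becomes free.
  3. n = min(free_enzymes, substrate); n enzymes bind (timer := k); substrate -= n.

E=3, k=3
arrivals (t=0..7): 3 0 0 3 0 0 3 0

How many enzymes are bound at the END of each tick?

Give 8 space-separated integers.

Answer: 3 3 3 3 3 3 3 3

Derivation:
t=0: arr=3 -> substrate=0 bound=3 product=0
t=1: arr=0 -> substrate=0 bound=3 product=0
t=2: arr=0 -> substrate=0 bound=3 product=0
t=3: arr=3 -> substrate=0 bound=3 product=3
t=4: arr=0 -> substrate=0 bound=3 product=3
t=5: arr=0 -> substrate=0 bound=3 product=3
t=6: arr=3 -> substrate=0 bound=3 product=6
t=7: arr=0 -> substrate=0 bound=3 product=6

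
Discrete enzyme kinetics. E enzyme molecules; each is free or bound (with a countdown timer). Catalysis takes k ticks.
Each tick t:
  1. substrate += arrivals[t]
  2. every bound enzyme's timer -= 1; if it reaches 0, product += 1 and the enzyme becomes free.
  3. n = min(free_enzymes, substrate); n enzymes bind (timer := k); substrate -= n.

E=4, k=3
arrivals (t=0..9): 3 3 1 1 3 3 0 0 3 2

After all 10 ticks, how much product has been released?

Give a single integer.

Answer: 11

Derivation:
t=0: arr=3 -> substrate=0 bound=3 product=0
t=1: arr=3 -> substrate=2 bound=4 product=0
t=2: arr=1 -> substrate=3 bound=4 product=0
t=3: arr=1 -> substrate=1 bound=4 product=3
t=4: arr=3 -> substrate=3 bound=4 product=4
t=5: arr=3 -> substrate=6 bound=4 product=4
t=6: arr=0 -> substrate=3 bound=4 product=7
t=7: arr=0 -> substrate=2 bound=4 product=8
t=8: arr=3 -> substrate=5 bound=4 product=8
t=9: arr=2 -> substrate=4 bound=4 product=11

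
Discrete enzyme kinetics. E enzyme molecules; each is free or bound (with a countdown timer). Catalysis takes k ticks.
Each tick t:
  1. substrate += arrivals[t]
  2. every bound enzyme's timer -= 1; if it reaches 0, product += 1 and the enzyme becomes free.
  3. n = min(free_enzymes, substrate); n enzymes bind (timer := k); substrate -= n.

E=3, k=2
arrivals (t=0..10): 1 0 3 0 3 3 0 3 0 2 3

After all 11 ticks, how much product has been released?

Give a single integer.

Answer: 13

Derivation:
t=0: arr=1 -> substrate=0 bound=1 product=0
t=1: arr=0 -> substrate=0 bound=1 product=0
t=2: arr=3 -> substrate=0 bound=3 product=1
t=3: arr=0 -> substrate=0 bound=3 product=1
t=4: arr=3 -> substrate=0 bound=3 product=4
t=5: arr=3 -> substrate=3 bound=3 product=4
t=6: arr=0 -> substrate=0 bound=3 product=7
t=7: arr=3 -> substrate=3 bound=3 product=7
t=8: arr=0 -> substrate=0 bound=3 product=10
t=9: arr=2 -> substrate=2 bound=3 product=10
t=10: arr=3 -> substrate=2 bound=3 product=13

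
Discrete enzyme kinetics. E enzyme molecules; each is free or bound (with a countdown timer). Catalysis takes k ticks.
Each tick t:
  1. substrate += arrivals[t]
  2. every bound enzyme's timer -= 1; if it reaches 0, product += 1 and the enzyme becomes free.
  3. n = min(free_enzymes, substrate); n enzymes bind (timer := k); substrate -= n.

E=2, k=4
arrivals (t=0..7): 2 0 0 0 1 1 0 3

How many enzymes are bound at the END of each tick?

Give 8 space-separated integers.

Answer: 2 2 2 2 1 2 2 2

Derivation:
t=0: arr=2 -> substrate=0 bound=2 product=0
t=1: arr=0 -> substrate=0 bound=2 product=0
t=2: arr=0 -> substrate=0 bound=2 product=0
t=3: arr=0 -> substrate=0 bound=2 product=0
t=4: arr=1 -> substrate=0 bound=1 product=2
t=5: arr=1 -> substrate=0 bound=2 product=2
t=6: arr=0 -> substrate=0 bound=2 product=2
t=7: arr=3 -> substrate=3 bound=2 product=2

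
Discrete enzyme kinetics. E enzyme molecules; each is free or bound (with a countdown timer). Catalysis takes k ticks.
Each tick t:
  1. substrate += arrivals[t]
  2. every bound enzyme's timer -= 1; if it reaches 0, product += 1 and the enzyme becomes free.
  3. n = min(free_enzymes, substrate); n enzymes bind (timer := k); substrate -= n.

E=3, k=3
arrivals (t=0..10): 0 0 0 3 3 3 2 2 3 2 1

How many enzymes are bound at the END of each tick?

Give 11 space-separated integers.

Answer: 0 0 0 3 3 3 3 3 3 3 3

Derivation:
t=0: arr=0 -> substrate=0 bound=0 product=0
t=1: arr=0 -> substrate=0 bound=0 product=0
t=2: arr=0 -> substrate=0 bound=0 product=0
t=3: arr=3 -> substrate=0 bound=3 product=0
t=4: arr=3 -> substrate=3 bound=3 product=0
t=5: arr=3 -> substrate=6 bound=3 product=0
t=6: arr=2 -> substrate=5 bound=3 product=3
t=7: arr=2 -> substrate=7 bound=3 product=3
t=8: arr=3 -> substrate=10 bound=3 product=3
t=9: arr=2 -> substrate=9 bound=3 product=6
t=10: arr=1 -> substrate=10 bound=3 product=6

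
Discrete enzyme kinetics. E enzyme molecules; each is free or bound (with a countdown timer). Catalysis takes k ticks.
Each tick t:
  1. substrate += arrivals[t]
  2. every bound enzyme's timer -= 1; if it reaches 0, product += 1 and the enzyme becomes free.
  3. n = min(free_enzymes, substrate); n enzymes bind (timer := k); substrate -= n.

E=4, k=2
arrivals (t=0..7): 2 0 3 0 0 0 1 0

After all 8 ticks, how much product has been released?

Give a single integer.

Answer: 5

Derivation:
t=0: arr=2 -> substrate=0 bound=2 product=0
t=1: arr=0 -> substrate=0 bound=2 product=0
t=2: arr=3 -> substrate=0 bound=3 product=2
t=3: arr=0 -> substrate=0 bound=3 product=2
t=4: arr=0 -> substrate=0 bound=0 product=5
t=5: arr=0 -> substrate=0 bound=0 product=5
t=6: arr=1 -> substrate=0 bound=1 product=5
t=7: arr=0 -> substrate=0 bound=1 product=5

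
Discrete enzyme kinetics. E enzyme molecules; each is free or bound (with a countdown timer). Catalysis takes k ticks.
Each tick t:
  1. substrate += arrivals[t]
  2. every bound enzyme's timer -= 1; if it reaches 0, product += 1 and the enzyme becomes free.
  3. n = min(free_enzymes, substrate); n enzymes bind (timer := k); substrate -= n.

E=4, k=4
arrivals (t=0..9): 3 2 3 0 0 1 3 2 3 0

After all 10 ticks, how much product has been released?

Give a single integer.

t=0: arr=3 -> substrate=0 bound=3 product=0
t=1: arr=2 -> substrate=1 bound=4 product=0
t=2: arr=3 -> substrate=4 bound=4 product=0
t=3: arr=0 -> substrate=4 bound=4 product=0
t=4: arr=0 -> substrate=1 bound=4 product=3
t=5: arr=1 -> substrate=1 bound=4 product=4
t=6: arr=3 -> substrate=4 bound=4 product=4
t=7: arr=2 -> substrate=6 bound=4 product=4
t=8: arr=3 -> substrate=6 bound=4 product=7
t=9: arr=0 -> substrate=5 bound=4 product=8

Answer: 8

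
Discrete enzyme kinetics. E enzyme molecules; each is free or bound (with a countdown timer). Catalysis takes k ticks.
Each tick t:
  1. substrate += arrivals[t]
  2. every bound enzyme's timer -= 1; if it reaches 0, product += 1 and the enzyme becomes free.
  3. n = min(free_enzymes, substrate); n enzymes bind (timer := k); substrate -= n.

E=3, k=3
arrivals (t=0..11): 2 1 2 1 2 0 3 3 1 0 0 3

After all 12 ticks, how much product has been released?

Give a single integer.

t=0: arr=2 -> substrate=0 bound=2 product=0
t=1: arr=1 -> substrate=0 bound=3 product=0
t=2: arr=2 -> substrate=2 bound=3 product=0
t=3: arr=1 -> substrate=1 bound=3 product=2
t=4: arr=2 -> substrate=2 bound=3 product=3
t=5: arr=0 -> substrate=2 bound=3 product=3
t=6: arr=3 -> substrate=3 bound=3 product=5
t=7: arr=3 -> substrate=5 bound=3 product=6
t=8: arr=1 -> substrate=6 bound=3 product=6
t=9: arr=0 -> substrate=4 bound=3 product=8
t=10: arr=0 -> substrate=3 bound=3 product=9
t=11: arr=3 -> substrate=6 bound=3 product=9

Answer: 9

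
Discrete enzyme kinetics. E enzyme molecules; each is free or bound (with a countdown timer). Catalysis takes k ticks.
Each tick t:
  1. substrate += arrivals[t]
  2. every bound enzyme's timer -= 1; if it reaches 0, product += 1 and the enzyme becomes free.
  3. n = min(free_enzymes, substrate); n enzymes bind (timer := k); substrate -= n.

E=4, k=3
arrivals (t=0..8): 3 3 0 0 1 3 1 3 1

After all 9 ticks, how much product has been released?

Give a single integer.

Answer: 8

Derivation:
t=0: arr=3 -> substrate=0 bound=3 product=0
t=1: arr=3 -> substrate=2 bound=4 product=0
t=2: arr=0 -> substrate=2 bound=4 product=0
t=3: arr=0 -> substrate=0 bound=3 product=3
t=4: arr=1 -> substrate=0 bound=3 product=4
t=5: arr=3 -> substrate=2 bound=4 product=4
t=6: arr=1 -> substrate=1 bound=4 product=6
t=7: arr=3 -> substrate=3 bound=4 product=7
t=8: arr=1 -> substrate=3 bound=4 product=8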